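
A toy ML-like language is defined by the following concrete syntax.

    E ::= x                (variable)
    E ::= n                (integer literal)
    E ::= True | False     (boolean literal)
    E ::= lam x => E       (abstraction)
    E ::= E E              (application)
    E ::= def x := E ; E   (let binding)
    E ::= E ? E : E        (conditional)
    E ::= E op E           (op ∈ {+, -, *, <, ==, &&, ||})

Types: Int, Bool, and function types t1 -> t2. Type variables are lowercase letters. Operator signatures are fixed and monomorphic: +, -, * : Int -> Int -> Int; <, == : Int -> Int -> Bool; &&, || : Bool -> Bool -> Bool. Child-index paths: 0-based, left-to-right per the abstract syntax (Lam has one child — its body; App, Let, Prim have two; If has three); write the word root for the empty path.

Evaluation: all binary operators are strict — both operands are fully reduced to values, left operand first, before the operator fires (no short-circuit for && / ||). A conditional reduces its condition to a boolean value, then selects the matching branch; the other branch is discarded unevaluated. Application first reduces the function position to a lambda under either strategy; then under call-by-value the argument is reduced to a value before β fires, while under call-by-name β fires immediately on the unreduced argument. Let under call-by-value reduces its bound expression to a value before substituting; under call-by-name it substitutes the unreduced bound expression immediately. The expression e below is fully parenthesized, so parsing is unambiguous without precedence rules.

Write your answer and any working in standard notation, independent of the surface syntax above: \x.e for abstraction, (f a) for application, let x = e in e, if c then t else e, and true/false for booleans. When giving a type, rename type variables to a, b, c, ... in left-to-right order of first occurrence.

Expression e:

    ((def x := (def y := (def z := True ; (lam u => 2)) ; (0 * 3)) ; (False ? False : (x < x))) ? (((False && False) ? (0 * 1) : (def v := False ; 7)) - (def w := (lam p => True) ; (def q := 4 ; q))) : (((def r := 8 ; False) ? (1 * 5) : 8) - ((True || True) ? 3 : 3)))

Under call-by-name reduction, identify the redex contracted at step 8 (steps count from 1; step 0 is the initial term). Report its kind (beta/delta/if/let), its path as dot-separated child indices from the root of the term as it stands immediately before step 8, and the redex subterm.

Answer: if at root : (if false then ((if (false && false) then (0 * 1) else (let v = false in 7)) - (let w = (\p.true) in (let q = 4 in q))) else ((if (let r = 8 in false) then (1 * 5) else 8) - (if (true || true) then 3 else 3)))

Trace:
step 0: (if (let x = (let y = (let z = true in (\u.2)) in (0 * 3)) in (if false then false else (x < x))) then ((if (false && false) then (0 * 1) else (let v = false in 7)) - (let w = (\p.true) in (let q = 4 in q))) else ((if (let r = 8 in false) then (1 * 5) else 8) - (if (true || true) then 3 else 3)))
step 1: [let@0] (if (if false then false else ((let y = (let z = true in (\u.2)) in (0 * 3)) < (let y = (let z = true in (\u.2)) in (0 * 3)))) then ((if (false && false) then (0 * 1) else (let v = false in 7)) - (let w = (\p.true) in (let q = 4 in q))) else ((if (let r = 8 in false) then (1 * 5) else 8) - (if (true || true) then 3 else 3)))
step 2: [if@0] (if ((let y = (let z = true in (\u.2)) in (0 * 3)) < (let y = (let z = true in (\u.2)) in (0 * 3))) then ((if (false && false) then (0 * 1) else (let v = false in 7)) - (let w = (\p.true) in (let q = 4 in q))) else ((if (let r = 8 in false) then (1 * 5) else 8) - (if (true || true) then 3 else 3)))
step 3: [let@0.0] (if ((0 * 3) < (let y = (let z = true in (\u.2)) in (0 * 3))) then ((if (false && false) then (0 * 1) else (let v = false in 7)) - (let w = (\p.true) in (let q = 4 in q))) else ((if (let r = 8 in false) then (1 * 5) else 8) - (if (true || true) then 3 else 3)))
step 4: [delta@0.0] (if (0 < (let y = (let z = true in (\u.2)) in (0 * 3))) then ((if (false && false) then (0 * 1) else (let v = false in 7)) - (let w = (\p.true) in (let q = 4 in q))) else ((if (let r = 8 in false) then (1 * 5) else 8) - (if (true || true) then 3 else 3)))
step 5: [let@0.1] (if (0 < (0 * 3)) then ((if (false && false) then (0 * 1) else (let v = false in 7)) - (let w = (\p.true) in (let q = 4 in q))) else ((if (let r = 8 in false) then (1 * 5) else 8) - (if (true || true) then 3 else 3)))
step 6: [delta@0.1] (if (0 < 0) then ((if (false && false) then (0 * 1) else (let v = false in 7)) - (let w = (\p.true) in (let q = 4 in q))) else ((if (let r = 8 in false) then (1 * 5) else 8) - (if (true || true) then 3 else 3)))
step 7: [delta@0] (if false then ((if (false && false) then (0 * 1) else (let v = false in 7)) - (let w = (\p.true) in (let q = 4 in q))) else ((if (let r = 8 in false) then (1 * 5) else 8) - (if (true || true) then 3 else 3)))
step 8: [if@root] ((if (let r = 8 in false) then (1 * 5) else 8) - (if (true || true) then 3 else 3))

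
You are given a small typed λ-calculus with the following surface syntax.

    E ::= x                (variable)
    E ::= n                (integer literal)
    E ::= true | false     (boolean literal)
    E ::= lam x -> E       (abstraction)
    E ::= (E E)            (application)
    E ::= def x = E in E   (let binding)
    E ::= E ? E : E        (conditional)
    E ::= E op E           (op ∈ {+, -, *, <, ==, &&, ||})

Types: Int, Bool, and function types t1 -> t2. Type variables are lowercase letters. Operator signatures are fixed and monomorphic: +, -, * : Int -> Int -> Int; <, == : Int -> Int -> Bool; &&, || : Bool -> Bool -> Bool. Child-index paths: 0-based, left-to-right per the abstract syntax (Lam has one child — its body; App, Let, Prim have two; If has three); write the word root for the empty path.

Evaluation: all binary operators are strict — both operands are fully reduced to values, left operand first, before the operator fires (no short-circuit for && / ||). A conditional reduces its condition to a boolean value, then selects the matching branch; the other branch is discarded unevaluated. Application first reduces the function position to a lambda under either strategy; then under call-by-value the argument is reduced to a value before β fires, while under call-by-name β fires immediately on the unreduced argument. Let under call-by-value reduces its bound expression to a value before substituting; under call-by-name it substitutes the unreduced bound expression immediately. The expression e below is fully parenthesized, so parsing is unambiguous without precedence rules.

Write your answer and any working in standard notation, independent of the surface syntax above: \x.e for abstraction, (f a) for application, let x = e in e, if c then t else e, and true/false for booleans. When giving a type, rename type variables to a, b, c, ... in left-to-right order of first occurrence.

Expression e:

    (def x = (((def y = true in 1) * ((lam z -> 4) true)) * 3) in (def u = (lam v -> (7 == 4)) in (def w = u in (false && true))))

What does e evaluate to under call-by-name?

Answer: false

Working:
step 0: (let x = (((let y = true in 1) * ((\z.4) true)) * 3) in (let u = (\v.(7 == 4)) in (let w = u in (false && true))))
step 1: [let@root] (let u = (\v.(7 == 4)) in (let w = u in (false && true)))
step 2: [let@root] (let w = (\v.(7 == 4)) in (false && true))
step 3: [let@root] (false && true)
step 4: [delta@root] false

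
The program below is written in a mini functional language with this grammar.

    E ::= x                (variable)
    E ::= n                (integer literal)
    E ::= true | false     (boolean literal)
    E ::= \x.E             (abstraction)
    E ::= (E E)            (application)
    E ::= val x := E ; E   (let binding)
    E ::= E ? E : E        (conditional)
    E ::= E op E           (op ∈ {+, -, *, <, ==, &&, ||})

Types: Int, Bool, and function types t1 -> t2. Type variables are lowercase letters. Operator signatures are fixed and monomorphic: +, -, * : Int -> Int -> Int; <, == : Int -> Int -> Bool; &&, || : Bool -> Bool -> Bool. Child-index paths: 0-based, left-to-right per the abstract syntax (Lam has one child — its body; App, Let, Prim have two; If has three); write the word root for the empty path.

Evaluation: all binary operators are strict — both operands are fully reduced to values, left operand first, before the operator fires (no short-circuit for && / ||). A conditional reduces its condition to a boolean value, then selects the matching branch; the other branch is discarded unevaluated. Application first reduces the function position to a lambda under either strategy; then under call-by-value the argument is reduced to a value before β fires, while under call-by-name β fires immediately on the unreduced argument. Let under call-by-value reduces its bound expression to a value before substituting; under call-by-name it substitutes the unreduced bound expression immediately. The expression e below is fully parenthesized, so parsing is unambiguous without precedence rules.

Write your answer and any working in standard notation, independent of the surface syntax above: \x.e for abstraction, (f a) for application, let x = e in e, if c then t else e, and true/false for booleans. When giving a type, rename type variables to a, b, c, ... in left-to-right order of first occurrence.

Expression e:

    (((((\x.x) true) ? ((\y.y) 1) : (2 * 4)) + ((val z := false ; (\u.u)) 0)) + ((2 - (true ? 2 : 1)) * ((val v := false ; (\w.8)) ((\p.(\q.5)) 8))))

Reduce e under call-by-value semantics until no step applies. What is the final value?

Answer: 1

Derivation:
step 0: (((if ((\x.x) true) then ((\y.y) 1) else (2 * 4)) + ((let z = false in (\u.u)) 0)) + ((2 - (if true then 2 else 1)) * ((let v = false in (\w.8)) ((\p.(\q.5)) 8))))
step 1: [beta@0.0.0] (((if true then ((\y.y) 1) else (2 * 4)) + ((let z = false in (\u.u)) 0)) + ((2 - (if true then 2 else 1)) * ((let v = false in (\w.8)) ((\p.(\q.5)) 8))))
step 2: [if@0.0] ((((\y.y) 1) + ((let z = false in (\u.u)) 0)) + ((2 - (if true then 2 else 1)) * ((let v = false in (\w.8)) ((\p.(\q.5)) 8))))
step 3: [beta@0.0] ((1 + ((let z = false in (\u.u)) 0)) + ((2 - (if true then 2 else 1)) * ((let v = false in (\w.8)) ((\p.(\q.5)) 8))))
step 4: [let@0.1.0] ((1 + ((\u.u) 0)) + ((2 - (if true then 2 else 1)) * ((let v = false in (\w.8)) ((\p.(\q.5)) 8))))
step 5: [beta@0.1] ((1 + 0) + ((2 - (if true then 2 else 1)) * ((let v = false in (\w.8)) ((\p.(\q.5)) 8))))
step 6: [delta@0] (1 + ((2 - (if true then 2 else 1)) * ((let v = false in (\w.8)) ((\p.(\q.5)) 8))))
step 7: [if@1.0.1] (1 + ((2 - 2) * ((let v = false in (\w.8)) ((\p.(\q.5)) 8))))
step 8: [delta@1.0] (1 + (0 * ((let v = false in (\w.8)) ((\p.(\q.5)) 8))))
step 9: [let@1.1.0] (1 + (0 * ((\w.8) ((\p.(\q.5)) 8))))
step 10: [beta@1.1.1] (1 + (0 * ((\w.8) (\q.5))))
step 11: [beta@1.1] (1 + (0 * 8))
step 12: [delta@1] (1 + 0)
step 13: [delta@root] 1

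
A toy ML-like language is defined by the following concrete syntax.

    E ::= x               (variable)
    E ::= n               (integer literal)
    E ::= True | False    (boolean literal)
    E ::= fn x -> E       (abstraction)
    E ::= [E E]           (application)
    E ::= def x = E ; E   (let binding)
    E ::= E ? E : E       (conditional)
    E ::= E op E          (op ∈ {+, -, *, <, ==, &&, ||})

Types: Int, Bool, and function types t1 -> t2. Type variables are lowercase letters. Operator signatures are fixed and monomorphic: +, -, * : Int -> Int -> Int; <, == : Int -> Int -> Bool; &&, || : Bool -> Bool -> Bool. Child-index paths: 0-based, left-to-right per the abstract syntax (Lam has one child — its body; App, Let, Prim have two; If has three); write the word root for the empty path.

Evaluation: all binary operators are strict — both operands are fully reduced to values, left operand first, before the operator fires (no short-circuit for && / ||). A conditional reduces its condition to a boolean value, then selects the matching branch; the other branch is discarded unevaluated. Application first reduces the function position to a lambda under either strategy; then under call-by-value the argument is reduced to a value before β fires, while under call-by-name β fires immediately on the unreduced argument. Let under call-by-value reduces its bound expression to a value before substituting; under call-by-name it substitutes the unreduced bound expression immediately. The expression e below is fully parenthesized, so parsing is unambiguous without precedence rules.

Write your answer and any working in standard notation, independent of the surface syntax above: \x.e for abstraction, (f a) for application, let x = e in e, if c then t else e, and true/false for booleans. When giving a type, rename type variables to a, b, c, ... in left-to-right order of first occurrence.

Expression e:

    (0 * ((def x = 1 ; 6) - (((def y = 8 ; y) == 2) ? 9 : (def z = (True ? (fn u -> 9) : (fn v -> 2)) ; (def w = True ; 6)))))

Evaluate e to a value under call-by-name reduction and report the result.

Working:
step 0: (0 * ((let x = 1 in 6) - (if ((let y = 8 in y) == 2) then 9 else (let z = (if true then (\u.9) else (\v.2)) in (let w = true in 6)))))
step 1: [let@1.0] (0 * (6 - (if ((let y = 8 in y) == 2) then 9 else (let z = (if true then (\u.9) else (\v.2)) in (let w = true in 6)))))
step 2: [let@1.1.0.0] (0 * (6 - (if (8 == 2) then 9 else (let z = (if true then (\u.9) else (\v.2)) in (let w = true in 6)))))
step 3: [delta@1.1.0] (0 * (6 - (if false then 9 else (let z = (if true then (\u.9) else (\v.2)) in (let w = true in 6)))))
step 4: [if@1.1] (0 * (6 - (let z = (if true then (\u.9) else (\v.2)) in (let w = true in 6))))
step 5: [let@1.1] (0 * (6 - (let w = true in 6)))
step 6: [let@1.1] (0 * (6 - 6))
step 7: [delta@1] (0 * 0)
step 8: [delta@root] 0

Answer: 0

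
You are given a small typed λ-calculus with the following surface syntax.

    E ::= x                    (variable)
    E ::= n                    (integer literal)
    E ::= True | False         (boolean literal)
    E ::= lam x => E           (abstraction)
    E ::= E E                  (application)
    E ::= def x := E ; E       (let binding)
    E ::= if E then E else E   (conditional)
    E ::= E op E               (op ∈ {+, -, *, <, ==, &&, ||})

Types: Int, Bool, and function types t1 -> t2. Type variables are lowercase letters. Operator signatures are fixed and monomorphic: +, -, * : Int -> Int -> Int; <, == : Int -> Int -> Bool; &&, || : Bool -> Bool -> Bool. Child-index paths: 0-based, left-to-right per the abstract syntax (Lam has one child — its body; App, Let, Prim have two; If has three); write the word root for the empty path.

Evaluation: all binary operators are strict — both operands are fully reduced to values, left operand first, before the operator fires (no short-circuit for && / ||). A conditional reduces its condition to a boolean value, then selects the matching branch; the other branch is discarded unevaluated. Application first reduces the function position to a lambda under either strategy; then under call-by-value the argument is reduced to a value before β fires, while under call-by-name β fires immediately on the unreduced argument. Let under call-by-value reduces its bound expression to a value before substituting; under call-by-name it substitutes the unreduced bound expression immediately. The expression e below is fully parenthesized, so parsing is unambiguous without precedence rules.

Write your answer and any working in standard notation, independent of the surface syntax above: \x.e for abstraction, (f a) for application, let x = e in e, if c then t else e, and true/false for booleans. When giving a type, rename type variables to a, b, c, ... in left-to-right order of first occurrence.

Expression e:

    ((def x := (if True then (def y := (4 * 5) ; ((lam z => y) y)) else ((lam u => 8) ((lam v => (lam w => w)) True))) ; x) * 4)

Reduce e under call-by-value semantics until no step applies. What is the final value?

Working:
step 0: ((let x = (if true then (let y = (4 * 5) in ((\z.y) y)) else ((\u.8) ((\v.(\w.w)) true))) in x) * 4)
step 1: [if@0.0] ((let x = (let y = (4 * 5) in ((\z.y) y)) in x) * 4)
step 2: [delta@0.0.0] ((let x = (let y = 20 in ((\z.y) y)) in x) * 4)
step 3: [let@0.0] ((let x = ((\z.20) 20) in x) * 4)
step 4: [beta@0.0] ((let x = 20 in x) * 4)
step 5: [let@0] (20 * 4)
step 6: [delta@root] 80

Answer: 80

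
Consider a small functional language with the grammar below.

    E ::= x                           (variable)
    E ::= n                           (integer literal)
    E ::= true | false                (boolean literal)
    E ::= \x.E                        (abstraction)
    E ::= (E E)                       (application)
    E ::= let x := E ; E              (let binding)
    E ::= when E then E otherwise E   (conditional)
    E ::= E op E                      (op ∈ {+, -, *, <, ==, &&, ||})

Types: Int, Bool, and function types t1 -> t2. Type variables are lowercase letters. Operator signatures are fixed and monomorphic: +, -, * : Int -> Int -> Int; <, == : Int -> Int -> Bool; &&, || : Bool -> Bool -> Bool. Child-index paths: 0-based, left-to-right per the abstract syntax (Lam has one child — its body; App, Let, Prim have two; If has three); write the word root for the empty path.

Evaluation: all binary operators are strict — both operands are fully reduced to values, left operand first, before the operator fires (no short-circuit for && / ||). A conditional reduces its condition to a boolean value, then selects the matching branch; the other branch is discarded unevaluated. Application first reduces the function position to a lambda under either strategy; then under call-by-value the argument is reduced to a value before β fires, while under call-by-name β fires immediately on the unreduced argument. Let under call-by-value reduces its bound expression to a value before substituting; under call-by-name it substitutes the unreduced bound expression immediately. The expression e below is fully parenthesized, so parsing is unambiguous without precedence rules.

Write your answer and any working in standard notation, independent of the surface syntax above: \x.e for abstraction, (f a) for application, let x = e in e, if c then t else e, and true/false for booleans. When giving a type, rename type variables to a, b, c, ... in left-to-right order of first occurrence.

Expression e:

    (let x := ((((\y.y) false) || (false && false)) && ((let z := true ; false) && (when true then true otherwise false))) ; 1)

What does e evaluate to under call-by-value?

Answer: 1

Trace:
step 0: (let x = ((((\y.y) false) || (false && false)) && ((let z = true in false) && (if true then true else false))) in 1)
step 1: [beta@0.0.0] (let x = ((false || (false && false)) && ((let z = true in false) && (if true then true else false))) in 1)
step 2: [delta@0.0.1] (let x = ((false || false) && ((let z = true in false) && (if true then true else false))) in 1)
step 3: [delta@0.0] (let x = (false && ((let z = true in false) && (if true then true else false))) in 1)
step 4: [let@0.1.0] (let x = (false && (false && (if true then true else false))) in 1)
step 5: [if@0.1.1] (let x = (false && (false && true)) in 1)
step 6: [delta@0.1] (let x = (false && false) in 1)
step 7: [delta@0] (let x = false in 1)
step 8: [let@root] 1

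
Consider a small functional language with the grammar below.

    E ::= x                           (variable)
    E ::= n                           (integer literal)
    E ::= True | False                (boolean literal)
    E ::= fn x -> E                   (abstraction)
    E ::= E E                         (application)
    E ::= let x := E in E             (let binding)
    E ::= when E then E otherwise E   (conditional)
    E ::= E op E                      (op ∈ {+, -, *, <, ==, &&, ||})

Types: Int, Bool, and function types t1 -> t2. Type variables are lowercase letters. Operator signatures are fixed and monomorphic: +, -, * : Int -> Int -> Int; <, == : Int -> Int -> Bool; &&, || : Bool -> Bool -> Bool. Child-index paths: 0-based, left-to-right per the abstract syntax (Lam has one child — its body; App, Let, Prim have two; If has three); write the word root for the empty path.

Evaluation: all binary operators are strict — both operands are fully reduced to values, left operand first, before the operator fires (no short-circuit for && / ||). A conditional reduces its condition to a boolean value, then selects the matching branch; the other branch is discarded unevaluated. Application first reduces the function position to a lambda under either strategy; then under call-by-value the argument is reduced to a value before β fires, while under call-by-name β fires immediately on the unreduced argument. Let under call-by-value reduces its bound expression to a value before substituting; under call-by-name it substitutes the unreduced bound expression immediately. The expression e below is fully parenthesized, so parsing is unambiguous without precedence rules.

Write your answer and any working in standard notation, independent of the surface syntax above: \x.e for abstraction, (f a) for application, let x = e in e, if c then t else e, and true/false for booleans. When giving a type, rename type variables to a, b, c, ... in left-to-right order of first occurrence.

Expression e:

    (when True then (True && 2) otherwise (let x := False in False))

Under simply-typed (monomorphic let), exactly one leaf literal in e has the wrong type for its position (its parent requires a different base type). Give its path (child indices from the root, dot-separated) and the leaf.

Answer: 1.1 : 2

Derivation:
  unify Bool ~ Bool
  unify Bool ~ Bool
  unify Int ~ Bool
  FAIL: mismatch Int ~ Bool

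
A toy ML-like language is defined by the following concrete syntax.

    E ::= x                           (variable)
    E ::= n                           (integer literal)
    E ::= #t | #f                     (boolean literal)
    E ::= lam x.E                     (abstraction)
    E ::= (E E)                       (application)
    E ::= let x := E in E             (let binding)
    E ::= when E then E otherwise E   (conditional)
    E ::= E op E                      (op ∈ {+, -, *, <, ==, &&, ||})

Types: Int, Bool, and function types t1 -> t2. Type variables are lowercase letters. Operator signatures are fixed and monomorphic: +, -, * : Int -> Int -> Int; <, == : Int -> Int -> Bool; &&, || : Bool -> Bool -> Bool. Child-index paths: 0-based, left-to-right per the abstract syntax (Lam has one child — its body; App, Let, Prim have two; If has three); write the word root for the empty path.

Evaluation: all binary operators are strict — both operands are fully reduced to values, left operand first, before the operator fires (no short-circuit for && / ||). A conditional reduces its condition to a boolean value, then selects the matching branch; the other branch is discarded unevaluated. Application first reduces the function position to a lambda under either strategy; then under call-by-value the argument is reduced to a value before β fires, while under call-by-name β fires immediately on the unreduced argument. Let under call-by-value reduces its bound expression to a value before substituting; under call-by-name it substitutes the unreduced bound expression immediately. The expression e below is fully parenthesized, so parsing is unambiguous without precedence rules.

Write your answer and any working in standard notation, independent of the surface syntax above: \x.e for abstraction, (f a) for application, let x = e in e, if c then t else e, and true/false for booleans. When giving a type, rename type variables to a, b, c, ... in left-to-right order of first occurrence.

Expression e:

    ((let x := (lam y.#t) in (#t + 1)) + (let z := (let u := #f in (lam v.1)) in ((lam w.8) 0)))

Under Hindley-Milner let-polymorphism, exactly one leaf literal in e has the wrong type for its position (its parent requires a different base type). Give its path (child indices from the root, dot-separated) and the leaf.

Trace:
\y._ : a -> Bool
let x : forall. a -> Bool
  unify Bool ~ Int
  FAIL: mismatch Bool ~ Int

Answer: 0.1.0 : true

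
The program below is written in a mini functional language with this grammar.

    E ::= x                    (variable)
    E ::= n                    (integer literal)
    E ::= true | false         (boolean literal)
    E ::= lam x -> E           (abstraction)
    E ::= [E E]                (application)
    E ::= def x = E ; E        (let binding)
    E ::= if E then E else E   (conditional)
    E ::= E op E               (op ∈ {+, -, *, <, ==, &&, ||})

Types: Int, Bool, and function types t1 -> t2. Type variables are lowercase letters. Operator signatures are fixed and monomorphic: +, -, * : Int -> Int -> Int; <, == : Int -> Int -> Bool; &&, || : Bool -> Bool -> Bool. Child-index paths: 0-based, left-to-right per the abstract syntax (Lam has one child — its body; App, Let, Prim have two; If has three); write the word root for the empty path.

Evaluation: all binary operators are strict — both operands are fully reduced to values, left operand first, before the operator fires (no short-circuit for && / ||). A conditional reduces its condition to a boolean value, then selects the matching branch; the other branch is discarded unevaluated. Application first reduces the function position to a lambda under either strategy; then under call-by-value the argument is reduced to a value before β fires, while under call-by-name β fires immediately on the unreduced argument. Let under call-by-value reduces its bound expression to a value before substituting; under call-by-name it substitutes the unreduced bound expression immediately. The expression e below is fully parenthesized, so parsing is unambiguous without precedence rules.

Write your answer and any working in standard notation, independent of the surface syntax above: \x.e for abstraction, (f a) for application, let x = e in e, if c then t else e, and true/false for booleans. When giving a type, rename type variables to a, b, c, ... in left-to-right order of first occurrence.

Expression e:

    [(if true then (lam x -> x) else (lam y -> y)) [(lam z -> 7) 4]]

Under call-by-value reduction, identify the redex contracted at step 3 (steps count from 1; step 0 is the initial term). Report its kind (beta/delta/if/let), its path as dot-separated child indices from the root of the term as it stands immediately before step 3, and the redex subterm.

Answer: beta at root : ((\x.x) 7)

Derivation:
step 0: ((if true then (\x.x) else (\y.y)) ((\z.7) 4))
step 1: [if@0] ((\x.x) ((\z.7) 4))
step 2: [beta@1] ((\x.x) 7)
step 3: [beta@root] 7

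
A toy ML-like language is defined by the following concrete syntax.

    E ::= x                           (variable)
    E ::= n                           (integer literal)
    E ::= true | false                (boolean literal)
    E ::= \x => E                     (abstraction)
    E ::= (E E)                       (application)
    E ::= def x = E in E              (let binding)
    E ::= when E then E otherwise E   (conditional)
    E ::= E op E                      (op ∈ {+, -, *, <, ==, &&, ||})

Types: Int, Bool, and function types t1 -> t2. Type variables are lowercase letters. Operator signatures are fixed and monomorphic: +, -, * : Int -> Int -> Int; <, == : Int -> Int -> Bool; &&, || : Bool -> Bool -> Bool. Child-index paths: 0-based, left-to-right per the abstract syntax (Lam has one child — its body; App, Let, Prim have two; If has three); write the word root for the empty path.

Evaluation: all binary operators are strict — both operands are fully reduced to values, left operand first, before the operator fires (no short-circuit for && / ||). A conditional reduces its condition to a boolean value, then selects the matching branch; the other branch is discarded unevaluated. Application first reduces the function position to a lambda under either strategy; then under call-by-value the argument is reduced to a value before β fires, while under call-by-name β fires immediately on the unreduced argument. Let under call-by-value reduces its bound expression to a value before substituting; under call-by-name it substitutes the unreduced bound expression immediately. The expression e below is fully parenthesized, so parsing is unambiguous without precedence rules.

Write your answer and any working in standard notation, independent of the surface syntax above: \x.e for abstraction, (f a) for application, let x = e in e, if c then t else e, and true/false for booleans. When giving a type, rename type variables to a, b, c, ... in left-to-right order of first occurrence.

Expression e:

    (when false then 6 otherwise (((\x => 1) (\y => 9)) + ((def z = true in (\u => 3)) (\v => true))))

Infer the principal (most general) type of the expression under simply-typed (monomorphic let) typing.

Answer: Int

Working:
  unify Bool ~ Bool
\x._ : a -> Int
\y._ : b -> Int
  unify a -> Int ~ (b -> Int) -> c
  unify a ~ b -> Int
  unify Int ~ c
_ _ : Int
  unify Int ~ Int
let z : Bool
\u._ : d -> Int
\v._ : e -> Bool
  unify d -> Int ~ (e -> Bool) -> f
  unify d ~ e -> Bool
  unify Int ~ f
_ _ : Int
  unify Int ~ Int
  unify Int ~ Int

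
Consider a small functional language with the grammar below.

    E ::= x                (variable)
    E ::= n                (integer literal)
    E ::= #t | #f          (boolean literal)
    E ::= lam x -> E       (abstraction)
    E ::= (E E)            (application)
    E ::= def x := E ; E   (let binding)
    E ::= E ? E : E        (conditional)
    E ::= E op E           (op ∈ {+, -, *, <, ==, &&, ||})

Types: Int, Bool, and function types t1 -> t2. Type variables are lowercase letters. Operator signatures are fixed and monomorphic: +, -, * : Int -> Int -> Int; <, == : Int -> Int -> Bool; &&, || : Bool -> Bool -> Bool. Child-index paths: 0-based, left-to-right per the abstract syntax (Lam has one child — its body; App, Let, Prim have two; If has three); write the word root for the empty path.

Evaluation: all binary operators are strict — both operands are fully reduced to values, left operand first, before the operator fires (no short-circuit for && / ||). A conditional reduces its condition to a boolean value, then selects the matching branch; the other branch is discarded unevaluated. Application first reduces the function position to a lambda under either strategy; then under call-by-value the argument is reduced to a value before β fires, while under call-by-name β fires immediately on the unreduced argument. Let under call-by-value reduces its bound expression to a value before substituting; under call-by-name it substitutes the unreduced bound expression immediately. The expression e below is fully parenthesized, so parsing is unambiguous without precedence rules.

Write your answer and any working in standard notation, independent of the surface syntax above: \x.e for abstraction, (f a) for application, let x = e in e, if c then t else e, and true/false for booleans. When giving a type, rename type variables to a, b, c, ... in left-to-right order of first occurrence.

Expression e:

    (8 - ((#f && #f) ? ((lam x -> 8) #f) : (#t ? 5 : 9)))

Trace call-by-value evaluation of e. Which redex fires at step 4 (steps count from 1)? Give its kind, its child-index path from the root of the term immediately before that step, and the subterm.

Answer: delta at root : (8 - 5)

Derivation:
step 0: (8 - (if (false && false) then ((\x.8) false) else (if true then 5 else 9)))
step 1: [delta@1.0] (8 - (if false then ((\x.8) false) else (if true then 5 else 9)))
step 2: [if@1] (8 - (if true then 5 else 9))
step 3: [if@1] (8 - 5)
step 4: [delta@root] 3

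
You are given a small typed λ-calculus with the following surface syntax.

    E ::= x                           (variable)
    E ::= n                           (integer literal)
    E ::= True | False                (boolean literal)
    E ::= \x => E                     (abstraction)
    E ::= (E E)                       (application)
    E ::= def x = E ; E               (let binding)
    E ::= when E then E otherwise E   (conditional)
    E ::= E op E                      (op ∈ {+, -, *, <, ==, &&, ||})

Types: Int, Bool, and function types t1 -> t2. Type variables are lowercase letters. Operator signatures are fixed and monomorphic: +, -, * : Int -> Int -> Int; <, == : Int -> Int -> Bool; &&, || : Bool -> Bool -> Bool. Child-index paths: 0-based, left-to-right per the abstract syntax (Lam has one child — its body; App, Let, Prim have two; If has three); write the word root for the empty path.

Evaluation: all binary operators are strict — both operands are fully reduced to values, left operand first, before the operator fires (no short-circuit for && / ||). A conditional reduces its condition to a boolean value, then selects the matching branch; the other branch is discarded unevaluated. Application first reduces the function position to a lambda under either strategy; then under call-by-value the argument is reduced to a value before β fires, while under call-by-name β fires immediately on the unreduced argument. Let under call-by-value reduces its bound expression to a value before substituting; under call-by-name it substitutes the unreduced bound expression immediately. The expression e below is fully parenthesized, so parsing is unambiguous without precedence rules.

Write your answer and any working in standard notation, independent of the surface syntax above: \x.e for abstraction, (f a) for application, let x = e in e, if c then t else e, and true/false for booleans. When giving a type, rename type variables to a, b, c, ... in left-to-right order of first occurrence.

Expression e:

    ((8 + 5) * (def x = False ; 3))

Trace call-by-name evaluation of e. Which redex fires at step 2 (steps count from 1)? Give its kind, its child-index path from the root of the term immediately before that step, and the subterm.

Trace:
step 0: ((8 + 5) * (let x = false in 3))
step 1: [delta@0] (13 * (let x = false in 3))
step 2: [let@1] (13 * 3)

Answer: let at 1 : (let x = false in 3)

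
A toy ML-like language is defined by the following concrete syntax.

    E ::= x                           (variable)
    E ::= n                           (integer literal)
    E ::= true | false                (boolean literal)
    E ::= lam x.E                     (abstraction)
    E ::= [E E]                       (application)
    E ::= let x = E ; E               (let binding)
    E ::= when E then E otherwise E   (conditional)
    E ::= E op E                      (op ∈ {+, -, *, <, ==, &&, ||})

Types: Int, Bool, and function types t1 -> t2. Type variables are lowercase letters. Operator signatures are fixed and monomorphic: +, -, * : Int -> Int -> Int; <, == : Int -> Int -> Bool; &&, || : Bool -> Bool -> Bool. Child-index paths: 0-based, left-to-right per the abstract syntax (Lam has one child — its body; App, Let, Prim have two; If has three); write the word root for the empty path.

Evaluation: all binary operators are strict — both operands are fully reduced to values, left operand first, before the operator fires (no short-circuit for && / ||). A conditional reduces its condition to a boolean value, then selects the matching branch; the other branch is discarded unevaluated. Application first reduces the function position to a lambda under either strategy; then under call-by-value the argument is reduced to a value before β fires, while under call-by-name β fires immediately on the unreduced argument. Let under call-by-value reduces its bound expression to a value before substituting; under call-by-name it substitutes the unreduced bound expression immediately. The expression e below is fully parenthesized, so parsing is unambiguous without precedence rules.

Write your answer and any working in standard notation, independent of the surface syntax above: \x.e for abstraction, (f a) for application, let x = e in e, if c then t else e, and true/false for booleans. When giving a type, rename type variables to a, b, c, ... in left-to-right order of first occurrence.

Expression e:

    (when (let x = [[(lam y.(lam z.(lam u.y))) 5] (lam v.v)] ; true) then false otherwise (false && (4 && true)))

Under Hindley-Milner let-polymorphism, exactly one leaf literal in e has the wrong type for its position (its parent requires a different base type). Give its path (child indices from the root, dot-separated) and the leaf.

Answer: 2.1.0 : 4

Working:
y : a
\u._ : c -> a
\z._ : b -> c -> a
\y._ : a -> b -> c -> a
  unify a -> b -> c -> a ~ Int -> d
  unify a ~ Int
  unify b -> c -> Int ~ d
_ _ : b -> c -> Int
v : e
\v._ : e -> e
  unify b -> c -> Int ~ (e -> e) -> f
  unify b ~ e -> e
  unify c -> Int ~ f
_ _ : c -> Int
let x : forall. c -> Int
  unify Bool ~ Bool
  unify Bool ~ Bool
  unify Int ~ Bool
  FAIL: mismatch Int ~ Bool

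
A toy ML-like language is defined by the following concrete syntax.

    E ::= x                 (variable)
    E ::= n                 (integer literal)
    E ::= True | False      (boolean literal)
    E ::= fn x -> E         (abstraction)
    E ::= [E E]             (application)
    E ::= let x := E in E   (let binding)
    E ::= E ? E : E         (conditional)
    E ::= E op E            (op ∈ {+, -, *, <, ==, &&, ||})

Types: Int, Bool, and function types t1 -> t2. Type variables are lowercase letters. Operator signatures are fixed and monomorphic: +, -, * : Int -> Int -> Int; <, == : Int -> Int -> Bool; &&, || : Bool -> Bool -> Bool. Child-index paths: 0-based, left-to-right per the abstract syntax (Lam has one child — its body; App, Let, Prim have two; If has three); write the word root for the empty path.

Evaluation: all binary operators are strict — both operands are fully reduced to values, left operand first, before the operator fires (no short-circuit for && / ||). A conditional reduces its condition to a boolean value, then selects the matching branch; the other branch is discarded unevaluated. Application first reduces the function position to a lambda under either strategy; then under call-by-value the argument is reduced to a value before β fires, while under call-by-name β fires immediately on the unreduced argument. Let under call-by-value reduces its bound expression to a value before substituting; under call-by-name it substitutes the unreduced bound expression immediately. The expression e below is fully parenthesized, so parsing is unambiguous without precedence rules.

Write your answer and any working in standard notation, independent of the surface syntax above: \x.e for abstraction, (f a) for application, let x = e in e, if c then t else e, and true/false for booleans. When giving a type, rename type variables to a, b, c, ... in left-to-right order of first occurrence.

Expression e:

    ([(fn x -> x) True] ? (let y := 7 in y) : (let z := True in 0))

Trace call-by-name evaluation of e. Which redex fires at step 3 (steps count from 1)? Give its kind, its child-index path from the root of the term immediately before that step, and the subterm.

Answer: let at root : (let y = 7 in y)

Trace:
step 0: (if ((\x.x) true) then (let y = 7 in y) else (let z = true in 0))
step 1: [beta@0] (if true then (let y = 7 in y) else (let z = true in 0))
step 2: [if@root] (let y = 7 in y)
step 3: [let@root] 7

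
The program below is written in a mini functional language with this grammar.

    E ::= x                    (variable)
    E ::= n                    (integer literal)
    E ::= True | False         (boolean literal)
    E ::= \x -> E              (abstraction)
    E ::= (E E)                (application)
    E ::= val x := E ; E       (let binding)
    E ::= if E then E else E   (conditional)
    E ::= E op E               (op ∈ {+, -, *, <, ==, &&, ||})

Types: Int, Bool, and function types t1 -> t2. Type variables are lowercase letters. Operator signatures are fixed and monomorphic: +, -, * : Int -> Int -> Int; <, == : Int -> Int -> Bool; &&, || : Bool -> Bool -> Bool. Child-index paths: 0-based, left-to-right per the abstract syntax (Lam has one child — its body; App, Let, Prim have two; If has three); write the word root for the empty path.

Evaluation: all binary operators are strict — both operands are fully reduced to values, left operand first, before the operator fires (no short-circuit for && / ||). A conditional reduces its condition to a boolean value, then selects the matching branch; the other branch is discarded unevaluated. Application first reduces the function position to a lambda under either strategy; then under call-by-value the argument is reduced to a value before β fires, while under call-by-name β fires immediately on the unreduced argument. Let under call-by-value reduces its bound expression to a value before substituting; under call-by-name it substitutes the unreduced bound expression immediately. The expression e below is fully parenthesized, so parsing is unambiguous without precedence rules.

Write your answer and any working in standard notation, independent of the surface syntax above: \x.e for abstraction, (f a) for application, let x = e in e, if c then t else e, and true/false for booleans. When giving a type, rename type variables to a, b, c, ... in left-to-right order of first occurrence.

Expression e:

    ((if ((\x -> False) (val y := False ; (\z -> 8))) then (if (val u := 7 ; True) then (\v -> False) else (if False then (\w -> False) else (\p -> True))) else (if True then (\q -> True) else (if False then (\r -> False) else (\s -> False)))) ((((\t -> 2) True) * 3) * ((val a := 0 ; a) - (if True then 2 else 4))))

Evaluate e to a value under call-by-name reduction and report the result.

Answer: true

Working:
step 0: ((if ((\x.false) (let y = false in (\z.8))) then (if (let u = 7 in true) then (\v.false) else (if false then (\w.false) else (\p.true))) else (if true then (\q.true) else (if false then (\r.false) else (\s.false)))) ((((\t.2) true) * 3) * ((let a = 0 in a) - (if true then 2 else 4))))
step 1: [beta@0.0] ((if false then (if (let u = 7 in true) then (\v.false) else (if false then (\w.false) else (\p.true))) else (if true then (\q.true) else (if false then (\r.false) else (\s.false)))) ((((\t.2) true) * 3) * ((let a = 0 in a) - (if true then 2 else 4))))
step 2: [if@0] ((if true then (\q.true) else (if false then (\r.false) else (\s.false))) ((((\t.2) true) * 3) * ((let a = 0 in a) - (if true then 2 else 4))))
step 3: [if@0] ((\q.true) ((((\t.2) true) * 3) * ((let a = 0 in a) - (if true then 2 else 4))))
step 4: [beta@root] true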